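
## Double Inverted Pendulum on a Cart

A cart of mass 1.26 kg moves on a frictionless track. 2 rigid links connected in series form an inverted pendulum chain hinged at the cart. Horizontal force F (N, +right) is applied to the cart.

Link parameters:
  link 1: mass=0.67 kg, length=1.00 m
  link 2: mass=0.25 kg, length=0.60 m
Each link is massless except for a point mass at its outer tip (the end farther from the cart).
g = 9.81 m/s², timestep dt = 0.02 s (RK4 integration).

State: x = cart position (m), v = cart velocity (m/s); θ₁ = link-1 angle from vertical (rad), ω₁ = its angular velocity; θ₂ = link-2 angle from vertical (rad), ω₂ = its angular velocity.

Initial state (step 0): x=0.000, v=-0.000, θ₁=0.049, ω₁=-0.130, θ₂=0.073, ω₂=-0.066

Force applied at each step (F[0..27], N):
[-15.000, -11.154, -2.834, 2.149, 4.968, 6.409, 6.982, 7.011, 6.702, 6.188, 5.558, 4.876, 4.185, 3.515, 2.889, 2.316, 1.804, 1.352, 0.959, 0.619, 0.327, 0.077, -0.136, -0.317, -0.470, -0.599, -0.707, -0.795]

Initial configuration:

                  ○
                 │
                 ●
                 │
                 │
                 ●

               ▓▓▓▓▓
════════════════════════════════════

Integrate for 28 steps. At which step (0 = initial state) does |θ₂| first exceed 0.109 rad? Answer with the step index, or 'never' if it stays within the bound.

Answer: never

Derivation:
apply F[0]=-15.000 → step 1: x=-0.002, v=-0.245, θ₁=0.049, ω₁=0.122, θ₂=0.072, ω₂=-0.056
apply F[1]=-11.154 → step 2: x=-0.009, v=-0.429, θ₁=0.053, ω₁=0.314, θ₂=0.071, ω₂=-0.047
apply F[2]=-2.834 → step 3: x=-0.018, v=-0.481, θ₁=0.060, ω₁=0.377, θ₂=0.070, ω₂=-0.041
apply F[3]=+2.149 → step 4: x=-0.028, v=-0.456, θ₁=0.068, ω₁=0.364, θ₂=0.069, ω₂=-0.039
apply F[4]=+4.968 → step 5: x=-0.036, v=-0.388, θ₁=0.074, ω₁=0.310, θ₂=0.068, ω₂=-0.040
apply F[5]=+6.409 → step 6: x=-0.043, v=-0.297, θ₁=0.080, ω₁=0.236, θ₂=0.067, ω₂=-0.044
apply F[6]=+6.982 → step 7: x=-0.048, v=-0.199, θ₁=0.084, ω₁=0.155, θ₂=0.067, ω₂=-0.051
apply F[7]=+7.011 → step 8: x=-0.051, v=-0.100, θ₁=0.086, ω₁=0.074, θ₂=0.065, ω₂=-0.060
apply F[8]=+6.702 → step 9: x=-0.052, v=-0.006, θ₁=0.087, ω₁=-0.000, θ₂=0.064, ω₂=-0.070
apply F[9]=+6.188 → step 10: x=-0.051, v=0.079, θ₁=0.086, ω₁=-0.067, θ₂=0.063, ω₂=-0.081
apply F[10]=+5.558 → step 11: x=-0.049, v=0.155, θ₁=0.084, ω₁=-0.123, θ₂=0.061, ω₂=-0.092
apply F[11]=+4.876 → step 12: x=-0.045, v=0.220, θ₁=0.081, ω₁=-0.171, θ₂=0.059, ω₂=-0.102
apply F[12]=+4.185 → step 13: x=-0.040, v=0.275, θ₁=0.077, ω₁=-0.208, θ₂=0.057, ω₂=-0.112
apply F[13]=+3.515 → step 14: x=-0.034, v=0.320, θ₁=0.073, ω₁=-0.237, θ₂=0.054, ω₂=-0.121
apply F[14]=+2.889 → step 15: x=-0.028, v=0.355, θ₁=0.068, ω₁=-0.257, θ₂=0.052, ω₂=-0.129
apply F[15]=+2.316 → step 16: x=-0.020, v=0.383, θ₁=0.063, ω₁=-0.271, θ₂=0.049, ω₂=-0.135
apply F[16]=+1.804 → step 17: x=-0.012, v=0.403, θ₁=0.057, ω₁=-0.278, θ₂=0.047, ω₂=-0.141
apply F[17]=+1.352 → step 18: x=-0.004, v=0.417, θ₁=0.052, ω₁=-0.280, θ₂=0.044, ω₂=-0.145
apply F[18]=+0.959 → step 19: x=0.004, v=0.425, θ₁=0.046, ω₁=-0.279, θ₂=0.041, ω₂=-0.148
apply F[19]=+0.619 → step 20: x=0.013, v=0.429, θ₁=0.041, ω₁=-0.273, θ₂=0.038, ω₂=-0.150
apply F[20]=+0.327 → step 21: x=0.021, v=0.428, θ₁=0.035, ω₁=-0.266, θ₂=0.035, ω₂=-0.151
apply F[21]=+0.077 → step 22: x=0.030, v=0.425, θ₁=0.030, ω₁=-0.256, θ₂=0.032, ω₂=-0.150
apply F[22]=-0.136 → step 23: x=0.038, v=0.419, θ₁=0.025, ω₁=-0.245, θ₂=0.029, ω₂=-0.149
apply F[23]=-0.317 → step 24: x=0.047, v=0.411, θ₁=0.020, ω₁=-0.232, θ₂=0.026, ω₂=-0.147
apply F[24]=-0.470 → step 25: x=0.055, v=0.401, θ₁=0.016, ω₁=-0.219, θ₂=0.023, ω₂=-0.144
apply F[25]=-0.599 → step 26: x=0.063, v=0.389, θ₁=0.012, ω₁=-0.206, θ₂=0.020, ω₂=-0.141
apply F[26]=-0.707 → step 27: x=0.070, v=0.377, θ₁=0.008, ω₁=-0.192, θ₂=0.017, ω₂=-0.137
apply F[27]=-0.795 → step 28: x=0.078, v=0.363, θ₁=0.004, ω₁=-0.178, θ₂=0.015, ω₂=-0.132
max |θ₂| = 0.073 ≤ 0.109 over all 29 states.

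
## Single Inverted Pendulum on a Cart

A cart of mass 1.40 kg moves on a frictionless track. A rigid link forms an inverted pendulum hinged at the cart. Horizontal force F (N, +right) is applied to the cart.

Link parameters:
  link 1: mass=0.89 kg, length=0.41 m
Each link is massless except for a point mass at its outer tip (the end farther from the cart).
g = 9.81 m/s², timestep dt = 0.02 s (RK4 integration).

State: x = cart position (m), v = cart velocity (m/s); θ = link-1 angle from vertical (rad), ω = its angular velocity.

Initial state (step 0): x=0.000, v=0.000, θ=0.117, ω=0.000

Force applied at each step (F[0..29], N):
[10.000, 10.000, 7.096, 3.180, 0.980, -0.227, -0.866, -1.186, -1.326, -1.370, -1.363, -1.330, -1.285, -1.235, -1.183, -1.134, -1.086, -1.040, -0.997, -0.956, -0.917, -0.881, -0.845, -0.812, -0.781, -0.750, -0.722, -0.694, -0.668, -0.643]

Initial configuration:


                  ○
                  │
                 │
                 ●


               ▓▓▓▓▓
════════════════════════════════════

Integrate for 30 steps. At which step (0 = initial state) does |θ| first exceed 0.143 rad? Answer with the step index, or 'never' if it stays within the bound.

Answer: never

Derivation:
apply F[0]=+10.000 → step 1: x=0.001, v=0.127, θ=0.114, ω=-0.253
apply F[1]=+10.000 → step 2: x=0.005, v=0.256, θ=0.107, ω=-0.511
apply F[2]=+7.096 → step 3: x=0.011, v=0.344, θ=0.095, ω=-0.677
apply F[3]=+3.180 → step 4: x=0.018, v=0.379, θ=0.081, ω=-0.719
apply F[4]=+0.980 → step 5: x=0.026, v=0.384, θ=0.067, ω=-0.696
apply F[5]=-0.227 → step 6: x=0.034, v=0.373, θ=0.054, ω=-0.641
apply F[6]=-0.866 → step 7: x=0.041, v=0.355, θ=0.041, ω=-0.575
apply F[7]=-1.186 → step 8: x=0.048, v=0.334, θ=0.031, ω=-0.505
apply F[8]=-1.326 → step 9: x=0.054, v=0.311, θ=0.021, ω=-0.439
apply F[9]=-1.370 → step 10: x=0.060, v=0.290, θ=0.013, ω=-0.378
apply F[10]=-1.363 → step 11: x=0.066, v=0.269, θ=0.006, ω=-0.323
apply F[11]=-1.330 → step 12: x=0.071, v=0.250, θ=0.000, ω=-0.275
apply F[12]=-1.285 → step 13: x=0.076, v=0.232, θ=-0.005, ω=-0.232
apply F[13]=-1.235 → step 14: x=0.080, v=0.215, θ=-0.009, ω=-0.194
apply F[14]=-1.183 → step 15: x=0.084, v=0.199, θ=-0.013, ω=-0.162
apply F[15]=-1.134 → step 16: x=0.088, v=0.185, θ=-0.016, ω=-0.134
apply F[16]=-1.086 → step 17: x=0.092, v=0.172, θ=-0.018, ω=-0.109
apply F[17]=-1.040 → step 18: x=0.095, v=0.159, θ=-0.020, ω=-0.088
apply F[18]=-0.997 → step 19: x=0.098, v=0.148, θ=-0.022, ω=-0.070
apply F[19]=-0.956 → step 20: x=0.101, v=0.137, θ=-0.023, ω=-0.054
apply F[20]=-0.917 → step 21: x=0.104, v=0.127, θ=-0.024, ω=-0.040
apply F[21]=-0.881 → step 22: x=0.106, v=0.117, θ=-0.025, ω=-0.029
apply F[22]=-0.845 → step 23: x=0.108, v=0.108, θ=-0.025, ω=-0.019
apply F[23]=-0.812 → step 24: x=0.110, v=0.100, θ=-0.025, ω=-0.010
apply F[24]=-0.781 → step 25: x=0.112, v=0.092, θ=-0.025, ω=-0.003
apply F[25]=-0.750 → step 26: x=0.114, v=0.084, θ=-0.025, ω=0.003
apply F[26]=-0.722 → step 27: x=0.116, v=0.077, θ=-0.025, ω=0.009
apply F[27]=-0.694 → step 28: x=0.117, v=0.070, θ=-0.025, ω=0.013
apply F[28]=-0.668 → step 29: x=0.118, v=0.064, θ=-0.025, ω=0.017
apply F[29]=-0.643 → step 30: x=0.120, v=0.058, θ=-0.024, ω=0.020
max |θ| = 0.117 ≤ 0.143 over all 31 states.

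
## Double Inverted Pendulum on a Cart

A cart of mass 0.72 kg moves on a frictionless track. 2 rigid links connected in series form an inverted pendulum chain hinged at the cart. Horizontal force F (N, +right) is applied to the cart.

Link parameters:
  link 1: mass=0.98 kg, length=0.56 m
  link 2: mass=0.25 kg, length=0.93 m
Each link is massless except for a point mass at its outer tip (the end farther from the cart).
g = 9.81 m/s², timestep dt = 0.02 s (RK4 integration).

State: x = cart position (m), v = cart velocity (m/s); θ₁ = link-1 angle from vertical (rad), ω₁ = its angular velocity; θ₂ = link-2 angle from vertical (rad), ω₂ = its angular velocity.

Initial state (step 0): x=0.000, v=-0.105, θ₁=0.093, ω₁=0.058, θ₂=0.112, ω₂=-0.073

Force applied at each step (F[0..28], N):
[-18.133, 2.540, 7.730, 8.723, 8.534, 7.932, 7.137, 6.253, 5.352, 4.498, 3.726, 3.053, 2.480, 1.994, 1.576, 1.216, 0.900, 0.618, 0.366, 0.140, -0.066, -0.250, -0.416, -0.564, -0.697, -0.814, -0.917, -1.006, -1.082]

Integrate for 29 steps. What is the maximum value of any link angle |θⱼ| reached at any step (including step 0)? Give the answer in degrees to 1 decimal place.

apply F[0]=-18.133 → step 1: x=-0.007, v=-0.632, θ₁=0.104, ω₁=1.027, θ₂=0.111, ω₂=-0.070
apply F[1]=+2.540 → step 2: x=-0.020, v=-0.598, θ₁=0.124, ω₁=1.007, θ₂=0.109, ω₂=-0.071
apply F[2]=+7.730 → step 3: x=-0.030, v=-0.430, θ₁=0.142, ω₁=0.759, θ₂=0.108, ω₂=-0.078
apply F[3]=+8.723 → step 4: x=-0.037, v=-0.243, θ₁=0.154, ω₁=0.484, θ₂=0.106, ω₂=-0.090
apply F[4]=+8.534 → step 5: x=-0.040, v=-0.065, θ₁=0.161, ω₁=0.231, θ₂=0.104, ω₂=-0.106
apply F[5]=+7.932 → step 6: x=-0.039, v=0.095, θ₁=0.164, ω₁=0.013, θ₂=0.102, ω₂=-0.124
apply F[6]=+7.137 → step 7: x=-0.036, v=0.233, θ₁=0.162, ω₁=-0.168, θ₂=0.099, ω₂=-0.142
apply F[7]=+6.253 → step 8: x=-0.030, v=0.349, θ₁=0.157, ω₁=-0.311, θ₂=0.096, ω₂=-0.160
apply F[8]=+5.352 → step 9: x=-0.022, v=0.444, θ₁=0.150, ω₁=-0.418, θ₂=0.093, ω₂=-0.177
apply F[9]=+4.498 → step 10: x=-0.013, v=0.519, θ₁=0.141, ω₁=-0.495, θ₂=0.089, ω₂=-0.192
apply F[10]=+3.726 → step 11: x=-0.002, v=0.576, θ₁=0.131, ω₁=-0.544, θ₂=0.085, ω₂=-0.205
apply F[11]=+3.053 → step 12: x=0.010, v=0.619, θ₁=0.120, ω₁=-0.573, θ₂=0.081, ω₂=-0.216
apply F[12]=+2.480 → step 13: x=0.023, v=0.650, θ₁=0.108, ω₁=-0.585, θ₂=0.076, ω₂=-0.225
apply F[13]=+1.994 → step 14: x=0.036, v=0.672, θ₁=0.096, ω₁=-0.586, θ₂=0.072, ω₂=-0.232
apply F[14]=+1.576 → step 15: x=0.050, v=0.686, θ₁=0.085, ω₁=-0.577, θ₂=0.067, ω₂=-0.238
apply F[15]=+1.216 → step 16: x=0.063, v=0.694, θ₁=0.073, ω₁=-0.562, θ₂=0.062, ω₂=-0.242
apply F[16]=+0.900 → step 17: x=0.077, v=0.697, θ₁=0.062, ω₁=-0.543, θ₂=0.057, ω₂=-0.244
apply F[17]=+0.618 → step 18: x=0.091, v=0.695, θ₁=0.052, ω₁=-0.520, θ₂=0.053, ω₂=-0.244
apply F[18]=+0.366 → step 19: x=0.105, v=0.690, θ₁=0.041, ω₁=-0.495, θ₂=0.048, ω₂=-0.243
apply F[19]=+0.140 → step 20: x=0.119, v=0.682, θ₁=0.032, ω₁=-0.468, θ₂=0.043, ω₂=-0.241
apply F[20]=-0.066 → step 21: x=0.132, v=0.671, θ₁=0.023, ω₁=-0.441, θ₂=0.038, ω₂=-0.238
apply F[21]=-0.250 → step 22: x=0.146, v=0.658, θ₁=0.014, ω₁=-0.412, θ₂=0.033, ω₂=-0.233
apply F[22]=-0.416 → step 23: x=0.159, v=0.643, θ₁=0.006, ω₁=-0.384, θ₂=0.029, ω₂=-0.228
apply F[23]=-0.564 → step 24: x=0.171, v=0.626, θ₁=-0.001, ω₁=-0.355, θ₂=0.024, ω₂=-0.221
apply F[24]=-0.697 → step 25: x=0.184, v=0.608, θ₁=-0.008, ω₁=-0.327, θ₂=0.020, ω₂=-0.214
apply F[25]=-0.814 → step 26: x=0.196, v=0.589, θ₁=-0.014, ω₁=-0.300, θ₂=0.016, ω₂=-0.207
apply F[26]=-0.917 → step 27: x=0.207, v=0.570, θ₁=-0.020, ω₁=-0.273, θ₂=0.012, ω₂=-0.199
apply F[27]=-1.006 → step 28: x=0.218, v=0.549, θ₁=-0.025, ω₁=-0.248, θ₂=0.008, ω₂=-0.190
apply F[28]=-1.082 → step 29: x=0.229, v=0.528, θ₁=-0.030, ω₁=-0.223, θ₂=0.004, ω₂=-0.181
Max |angle| over trajectory = 0.164 rad = 9.4°.

Answer: 9.4°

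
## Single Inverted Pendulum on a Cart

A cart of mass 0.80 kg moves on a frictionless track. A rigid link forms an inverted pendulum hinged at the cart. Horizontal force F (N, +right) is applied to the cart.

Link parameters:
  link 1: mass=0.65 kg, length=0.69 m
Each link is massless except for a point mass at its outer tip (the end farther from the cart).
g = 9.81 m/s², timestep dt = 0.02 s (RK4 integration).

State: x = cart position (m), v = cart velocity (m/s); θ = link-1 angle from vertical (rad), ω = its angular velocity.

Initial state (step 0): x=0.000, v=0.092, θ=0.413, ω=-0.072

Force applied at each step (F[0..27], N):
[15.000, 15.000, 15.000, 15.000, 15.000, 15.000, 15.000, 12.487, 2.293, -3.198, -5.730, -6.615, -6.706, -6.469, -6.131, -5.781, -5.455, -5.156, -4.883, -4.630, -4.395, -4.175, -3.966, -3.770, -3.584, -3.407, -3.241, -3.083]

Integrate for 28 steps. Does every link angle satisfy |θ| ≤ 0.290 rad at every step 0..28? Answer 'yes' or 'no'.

Answer: no

Derivation:
apply F[0]=+15.000 → step 1: x=0.005, v=0.372, θ=0.409, ω=-0.331
apply F[1]=+15.000 → step 2: x=0.015, v=0.655, θ=0.400, ω=-0.595
apply F[2]=+15.000 → step 3: x=0.031, v=0.942, θ=0.385, ω=-0.870
apply F[3]=+15.000 → step 4: x=0.053, v=1.235, θ=0.365, ω=-1.161
apply F[4]=+15.000 → step 5: x=0.080, v=1.536, θ=0.339, ω=-1.472
apply F[5]=+15.000 → step 6: x=0.114, v=1.847, θ=0.306, ω=-1.810
apply F[6]=+15.000 → step 7: x=0.154, v=2.170, θ=0.266, ω=-2.179
apply F[7]=+12.487 → step 8: x=0.200, v=2.447, θ=0.219, ω=-2.500
apply F[8]=+2.293 → step 9: x=0.250, v=2.486, θ=0.169, ω=-2.501
apply F[9]=-3.198 → step 10: x=0.299, v=2.395, θ=0.121, ω=-2.328
apply F[10]=-5.730 → step 11: x=0.345, v=2.242, θ=0.077, ω=-2.081
apply F[11]=-6.615 → step 12: x=0.388, v=2.071, θ=0.038, ω=-1.817
apply F[12]=-6.706 → step 13: x=0.428, v=1.901, θ=0.004, ω=-1.564
apply F[13]=-6.469 → step 14: x=0.464, v=1.740, θ=-0.025, ω=-1.335
apply F[14]=-6.131 → step 15: x=0.497, v=1.593, θ=-0.049, ω=-1.132
apply F[15]=-5.781 → step 16: x=0.528, v=1.457, θ=-0.070, ω=-0.953
apply F[16]=-5.455 → step 17: x=0.556, v=1.334, θ=-0.088, ω=-0.797
apply F[17]=-5.156 → step 18: x=0.581, v=1.220, θ=-0.102, ω=-0.660
apply F[18]=-4.883 → step 19: x=0.605, v=1.116, θ=-0.114, ω=-0.540
apply F[19]=-4.630 → step 20: x=0.626, v=1.020, θ=-0.124, ω=-0.436
apply F[20]=-4.395 → step 21: x=0.646, v=0.931, θ=-0.132, ω=-0.345
apply F[21]=-4.175 → step 22: x=0.663, v=0.849, θ=-0.138, ω=-0.265
apply F[22]=-3.966 → step 23: x=0.680, v=0.773, θ=-0.143, ω=-0.196
apply F[23]=-3.770 → step 24: x=0.694, v=0.702, θ=-0.146, ω=-0.136
apply F[24]=-3.584 → step 25: x=0.708, v=0.637, θ=-0.148, ω=-0.084
apply F[25]=-3.407 → step 26: x=0.720, v=0.576, θ=-0.149, ω=-0.039
apply F[26]=-3.241 → step 27: x=0.731, v=0.520, θ=-0.150, ω=-0.001
apply F[27]=-3.083 → step 28: x=0.741, v=0.467, θ=-0.149, ω=0.033
Max |angle| over trajectory = 0.413 rad; bound = 0.290 → exceeded.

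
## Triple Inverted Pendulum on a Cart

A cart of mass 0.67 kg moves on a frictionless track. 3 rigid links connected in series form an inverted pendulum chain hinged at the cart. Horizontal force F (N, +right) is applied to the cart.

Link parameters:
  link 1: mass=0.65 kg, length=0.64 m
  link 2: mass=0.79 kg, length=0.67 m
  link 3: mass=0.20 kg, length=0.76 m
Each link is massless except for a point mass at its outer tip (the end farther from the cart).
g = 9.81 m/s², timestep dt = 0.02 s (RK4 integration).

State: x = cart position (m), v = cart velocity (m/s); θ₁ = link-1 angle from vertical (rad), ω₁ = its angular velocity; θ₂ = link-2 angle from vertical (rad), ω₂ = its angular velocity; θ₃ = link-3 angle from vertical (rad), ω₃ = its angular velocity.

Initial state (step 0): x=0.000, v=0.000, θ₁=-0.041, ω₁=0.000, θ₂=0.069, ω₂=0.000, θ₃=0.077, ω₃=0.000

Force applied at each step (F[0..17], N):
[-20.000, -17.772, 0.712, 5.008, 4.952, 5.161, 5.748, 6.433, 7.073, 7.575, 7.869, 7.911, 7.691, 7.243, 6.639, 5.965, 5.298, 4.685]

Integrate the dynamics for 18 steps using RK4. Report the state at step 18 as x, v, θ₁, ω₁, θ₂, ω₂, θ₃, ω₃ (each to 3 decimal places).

apply F[0]=-20.000 → step 1: x=-0.006, v=-0.577, θ₁=-0.033, ω₁=0.836, θ₂=0.070, ω₂=0.085, θ₃=0.077, ω₃=0.003
apply F[1]=-17.772 → step 2: x=-0.022, v=-1.098, θ₁=-0.008, ω₁=1.601, θ₂=0.072, ω₂=0.149, θ₃=0.077, ω₃=0.005
apply F[2]=+0.712 → step 3: x=-0.044, v=-1.079, θ₁=0.023, ω₁=1.549, θ₂=0.076, ω₂=0.190, θ₃=0.077, ω₃=0.005
apply F[3]=+5.008 → step 4: x=-0.064, v=-0.946, θ₁=0.052, ω₁=1.336, θ₂=0.080, ω₂=0.216, θ₃=0.077, ω₃=0.005
apply F[4]=+4.952 → step 5: x=-0.082, v=-0.827, θ₁=0.077, ω₁=1.163, θ₂=0.084, ω₂=0.228, θ₃=0.077, ω₃=0.004
apply F[5]=+5.161 → step 6: x=-0.098, v=-0.714, θ₁=0.099, ω₁=1.015, θ₂=0.089, ω₂=0.228, θ₃=0.077, ω₃=0.001
apply F[6]=+5.748 → step 7: x=-0.111, v=-0.594, θ₁=0.117, ω₁=0.870, θ₂=0.093, ω₂=0.216, θ₃=0.077, ω₃=-0.003
apply F[7]=+6.433 → step 8: x=-0.121, v=-0.464, θ₁=0.133, ω₁=0.721, θ₂=0.097, ω₂=0.195, θ₃=0.077, ω₃=-0.009
apply F[8]=+7.073 → step 9: x=-0.129, v=-0.324, θ₁=0.146, ω₁=0.567, θ₂=0.101, ω₂=0.165, θ₃=0.077, ω₃=-0.017
apply F[9]=+7.575 → step 10: x=-0.134, v=-0.176, θ₁=0.156, ω₁=0.409, θ₂=0.104, ω₂=0.128, θ₃=0.077, ω₃=-0.026
apply F[10]=+7.869 → step 11: x=-0.136, v=-0.025, θ₁=0.162, ω₁=0.252, θ₂=0.106, ω₂=0.086, θ₃=0.076, ω₃=-0.036
apply F[11]=+7.911 → step 12: x=-0.135, v=0.125, θ₁=0.166, ω₁=0.101, θ₂=0.107, ω₂=0.042, θ₃=0.075, ω₃=-0.047
apply F[12]=+7.691 → step 13: x=-0.131, v=0.267, θ₁=0.166, ω₁=-0.037, θ₂=0.108, ω₂=-0.003, θ₃=0.074, ω₃=-0.059
apply F[13]=+7.243 → step 14: x=-0.125, v=0.397, θ₁=0.165, ω₁=-0.157, θ₂=0.107, ω₂=-0.047, θ₃=0.073, ω₃=-0.071
apply F[14]=+6.639 → step 15: x=-0.115, v=0.512, θ₁=0.160, ω₁=-0.256, θ₂=0.106, ω₂=-0.089, θ₃=0.071, ω₃=-0.083
apply F[15]=+5.965 → step 16: x=-0.104, v=0.610, θ₁=0.155, ω₁=-0.334, θ₂=0.104, ω₂=-0.127, θ₃=0.070, ω₃=-0.094
apply F[16]=+5.298 → step 17: x=-0.091, v=0.693, θ₁=0.147, ω₁=-0.393, θ₂=0.101, ω₂=-0.162, θ₃=0.068, ω₃=-0.106
apply F[17]=+4.685 → step 18: x=-0.077, v=0.763, θ₁=0.139, ω₁=-0.436, θ₂=0.097, ω₂=-0.193, θ₃=0.065, ω₃=-0.117

Answer: x=-0.077, v=0.763, θ₁=0.139, ω₁=-0.436, θ₂=0.097, ω₂=-0.193, θ₃=0.065, ω₃=-0.117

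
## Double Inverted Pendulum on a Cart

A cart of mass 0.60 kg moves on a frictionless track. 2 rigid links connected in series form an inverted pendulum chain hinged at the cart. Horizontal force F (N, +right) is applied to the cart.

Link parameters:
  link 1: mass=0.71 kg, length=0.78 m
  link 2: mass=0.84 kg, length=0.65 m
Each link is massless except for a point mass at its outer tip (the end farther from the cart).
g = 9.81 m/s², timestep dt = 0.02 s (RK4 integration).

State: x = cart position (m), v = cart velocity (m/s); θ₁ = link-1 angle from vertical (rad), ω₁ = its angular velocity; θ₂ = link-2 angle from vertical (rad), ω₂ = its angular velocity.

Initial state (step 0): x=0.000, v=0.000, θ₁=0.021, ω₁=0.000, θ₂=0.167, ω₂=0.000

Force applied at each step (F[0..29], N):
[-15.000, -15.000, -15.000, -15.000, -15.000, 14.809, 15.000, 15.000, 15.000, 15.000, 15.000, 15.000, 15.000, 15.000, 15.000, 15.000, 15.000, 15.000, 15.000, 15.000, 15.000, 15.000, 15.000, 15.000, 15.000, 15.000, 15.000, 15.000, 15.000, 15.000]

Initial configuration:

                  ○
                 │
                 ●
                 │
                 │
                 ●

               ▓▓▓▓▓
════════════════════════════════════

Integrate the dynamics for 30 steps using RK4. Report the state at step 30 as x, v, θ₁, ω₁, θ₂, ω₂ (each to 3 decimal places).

apply F[0]=-15.000 → step 1: x=-0.005, v=-0.511, θ₁=0.027, ω₁=0.622, θ₂=0.168, ω₂=0.086
apply F[1]=-15.000 → step 2: x=-0.020, v=-1.025, θ₁=0.046, ω₁=1.258, θ₂=0.170, ω₂=0.158
apply F[2]=-15.000 → step 3: x=-0.046, v=-1.544, θ₁=0.078, ω₁=1.917, θ₂=0.174, ω₂=0.204
apply F[3]=-15.000 → step 4: x=-0.082, v=-2.060, θ₁=0.123, ω₁=2.591, θ₂=0.178, ω₂=0.221
apply F[4]=-15.000 → step 5: x=-0.128, v=-2.553, θ₁=0.181, ω₁=3.255, θ₂=0.183, ω₂=0.221
apply F[5]=+14.809 → step 6: x=-0.175, v=-2.135, θ₁=0.242, ω₁=2.789, θ₂=0.187, ω₂=0.207
apply F[6]=+15.000 → step 7: x=-0.214, v=-1.759, θ₁=0.293, ω₁=2.414, θ₂=0.191, ω₂=0.159
apply F[7]=+15.000 → step 8: x=-0.246, v=-1.425, θ₁=0.339, ω₁=2.124, θ₂=0.193, ω₂=0.073
apply F[8]=+15.000 → step 9: x=-0.271, v=-1.124, θ₁=0.379, ω₁=1.905, θ₂=0.193, ω₂=-0.049
apply F[9]=+15.000 → step 10: x=-0.291, v=-0.849, θ₁=0.415, ω₁=1.744, θ₂=0.191, ω₂=-0.202
apply F[10]=+15.000 → step 11: x=-0.305, v=-0.592, θ₁=0.449, ω₁=1.631, θ₂=0.185, ω₂=-0.385
apply F[11]=+15.000 → step 12: x=-0.315, v=-0.350, θ₁=0.481, ω₁=1.556, θ₂=0.175, ω₂=-0.594
apply F[12]=+15.000 → step 13: x=-0.319, v=-0.117, θ₁=0.511, ω₁=1.511, θ₂=0.161, ω₂=-0.829
apply F[13]=+15.000 → step 14: x=-0.319, v=0.111, θ₁=0.541, ω₁=1.490, θ₂=0.142, ω₂=-1.086
apply F[14]=+15.000 → step 15: x=-0.315, v=0.337, θ₁=0.571, ω₁=1.486, θ₂=0.118, ω₂=-1.365
apply F[15]=+15.000 → step 16: x=-0.306, v=0.564, θ₁=0.601, ω₁=1.493, θ₂=0.087, ω₂=-1.663
apply F[16]=+15.000 → step 17: x=-0.292, v=0.794, θ₁=0.631, ω₁=1.503, θ₂=0.051, ω₂=-1.978
apply F[17]=+15.000 → step 18: x=-0.274, v=1.030, θ₁=0.661, ω₁=1.510, θ₂=0.008, ω₂=-2.307
apply F[18]=+15.000 → step 19: x=-0.251, v=1.273, θ₁=0.691, ω₁=1.508, θ₂=-0.041, ω₂=-2.648
apply F[19]=+15.000 → step 20: x=-0.223, v=1.522, θ₁=0.721, ω₁=1.490, θ₂=-0.098, ω₂=-2.999
apply F[20]=+15.000 → step 21: x=-0.190, v=1.778, θ₁=0.751, ω₁=1.452, θ₂=-0.161, ω₂=-3.359
apply F[21]=+15.000 → step 22: x=-0.152, v=2.039, θ₁=0.779, ω₁=1.387, θ₂=-0.232, ω₂=-3.727
apply F[22]=+15.000 → step 23: x=-0.109, v=2.302, θ₁=0.806, ω₁=1.291, θ₂=-0.311, ω₂=-4.105
apply F[23]=+15.000 → step 24: x=-0.060, v=2.565, θ₁=0.830, ω₁=1.159, θ₂=-0.397, ω₂=-4.494
apply F[24]=+15.000 → step 25: x=-0.006, v=2.823, θ₁=0.852, ω₁=0.986, θ₂=-0.490, ω₂=-4.897
apply F[25]=+15.000 → step 26: x=0.053, v=3.073, θ₁=0.870, ω₁=0.768, θ₂=-0.593, ω₂=-5.320
apply F[26]=+15.000 → step 27: x=0.117, v=3.309, θ₁=0.882, ω₁=0.500, θ₂=-0.703, ω₂=-5.767
apply F[27]=+15.000 → step 28: x=0.185, v=3.524, θ₁=0.889, ω₁=0.179, θ₂=-0.823, ω₂=-6.242
apply F[28]=+15.000 → step 29: x=0.258, v=3.712, θ₁=0.889, ω₁=-0.197, θ₂=-0.953, ω₂=-6.752
apply F[29]=+15.000 → step 30: x=0.333, v=3.865, θ₁=0.881, ω₁=-0.629, θ₂=-1.094, ω₂=-7.301

Answer: x=0.333, v=3.865, θ₁=0.881, ω₁=-0.629, θ₂=-1.094, ω₂=-7.301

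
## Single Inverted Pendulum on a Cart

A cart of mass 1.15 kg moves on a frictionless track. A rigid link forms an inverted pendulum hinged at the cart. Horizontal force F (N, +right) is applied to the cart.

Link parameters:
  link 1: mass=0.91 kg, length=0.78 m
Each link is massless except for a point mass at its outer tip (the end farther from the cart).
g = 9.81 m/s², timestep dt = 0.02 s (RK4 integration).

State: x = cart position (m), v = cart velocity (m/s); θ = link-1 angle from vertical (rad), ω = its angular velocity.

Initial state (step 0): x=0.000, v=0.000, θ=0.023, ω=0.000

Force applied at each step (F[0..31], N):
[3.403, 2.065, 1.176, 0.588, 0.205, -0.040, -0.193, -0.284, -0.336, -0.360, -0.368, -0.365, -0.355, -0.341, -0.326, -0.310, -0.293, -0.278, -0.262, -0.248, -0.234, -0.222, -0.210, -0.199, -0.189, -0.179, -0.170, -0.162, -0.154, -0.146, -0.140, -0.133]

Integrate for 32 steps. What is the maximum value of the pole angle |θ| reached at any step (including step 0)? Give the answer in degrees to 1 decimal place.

Answer: 1.3°

Derivation:
apply F[0]=+3.403 → step 1: x=0.001, v=0.056, θ=0.022, ω=-0.066
apply F[1]=+2.065 → step 2: x=0.002, v=0.088, θ=0.021, ω=-0.102
apply F[2]=+1.176 → step 3: x=0.004, v=0.106, θ=0.018, ω=-0.119
apply F[3]=+0.588 → step 4: x=0.006, v=0.113, θ=0.016, ω=-0.125
apply F[4]=+0.205 → step 5: x=0.008, v=0.114, θ=0.014, ω=-0.123
apply F[5]=-0.040 → step 6: x=0.011, v=0.112, θ=0.011, ω=-0.116
apply F[6]=-0.193 → step 7: x=0.013, v=0.107, θ=0.009, ω=-0.107
apply F[7]=-0.284 → step 8: x=0.015, v=0.101, θ=0.007, ω=-0.097
apply F[8]=-0.336 → step 9: x=0.017, v=0.094, θ=0.005, ω=-0.087
apply F[9]=-0.360 → step 10: x=0.019, v=0.087, θ=0.003, ω=-0.077
apply F[10]=-0.368 → step 11: x=0.020, v=0.080, θ=0.002, ω=-0.068
apply F[11]=-0.365 → step 12: x=0.022, v=0.074, θ=0.001, ω=-0.059
apply F[12]=-0.355 → step 13: x=0.023, v=0.067, θ=-0.000, ω=-0.051
apply F[13]=-0.341 → step 14: x=0.025, v=0.062, θ=-0.001, ω=-0.044
apply F[14]=-0.326 → step 15: x=0.026, v=0.056, θ=-0.002, ω=-0.037
apply F[15]=-0.310 → step 16: x=0.027, v=0.051, θ=-0.003, ω=-0.032
apply F[16]=-0.293 → step 17: x=0.028, v=0.047, θ=-0.003, ω=-0.027
apply F[17]=-0.278 → step 18: x=0.029, v=0.042, θ=-0.004, ω=-0.022
apply F[18]=-0.262 → step 19: x=0.030, v=0.039, θ=-0.004, ω=-0.018
apply F[19]=-0.248 → step 20: x=0.030, v=0.035, θ=-0.005, ω=-0.015
apply F[20]=-0.234 → step 21: x=0.031, v=0.032, θ=-0.005, ω=-0.011
apply F[21]=-0.222 → step 22: x=0.032, v=0.028, θ=-0.005, ω=-0.009
apply F[22]=-0.210 → step 23: x=0.032, v=0.026, θ=-0.005, ω=-0.006
apply F[23]=-0.199 → step 24: x=0.033, v=0.023, θ=-0.005, ω=-0.004
apply F[24]=-0.189 → step 25: x=0.033, v=0.021, θ=-0.005, ω=-0.003
apply F[25]=-0.179 → step 26: x=0.033, v=0.018, θ=-0.005, ω=-0.001
apply F[26]=-0.170 → step 27: x=0.034, v=0.016, θ=-0.005, ω=0.000
apply F[27]=-0.162 → step 28: x=0.034, v=0.014, θ=-0.005, ω=0.001
apply F[28]=-0.154 → step 29: x=0.034, v=0.012, θ=-0.005, ω=0.002
apply F[29]=-0.146 → step 30: x=0.035, v=0.011, θ=-0.005, ω=0.003
apply F[30]=-0.140 → step 31: x=0.035, v=0.009, θ=-0.005, ω=0.004
apply F[31]=-0.133 → step 32: x=0.035, v=0.008, θ=-0.005, ω=0.004
Max |angle| over trajectory = 0.023 rad = 1.3°.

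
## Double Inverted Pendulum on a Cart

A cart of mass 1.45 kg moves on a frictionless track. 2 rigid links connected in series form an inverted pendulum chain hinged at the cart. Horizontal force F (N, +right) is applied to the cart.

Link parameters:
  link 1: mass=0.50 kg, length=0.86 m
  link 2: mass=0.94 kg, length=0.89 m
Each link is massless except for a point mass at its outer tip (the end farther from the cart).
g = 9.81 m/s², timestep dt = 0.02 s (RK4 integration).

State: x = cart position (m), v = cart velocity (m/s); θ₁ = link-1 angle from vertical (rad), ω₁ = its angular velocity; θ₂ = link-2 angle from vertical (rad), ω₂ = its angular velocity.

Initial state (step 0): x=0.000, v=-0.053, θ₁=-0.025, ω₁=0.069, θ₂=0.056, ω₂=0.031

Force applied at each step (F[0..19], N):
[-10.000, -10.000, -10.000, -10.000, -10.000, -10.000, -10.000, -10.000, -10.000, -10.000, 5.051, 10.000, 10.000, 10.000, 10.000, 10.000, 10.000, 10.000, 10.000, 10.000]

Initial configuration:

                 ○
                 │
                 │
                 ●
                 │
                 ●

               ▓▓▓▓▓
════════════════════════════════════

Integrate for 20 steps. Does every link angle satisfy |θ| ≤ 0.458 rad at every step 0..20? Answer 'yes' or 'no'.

apply F[0]=-10.000 → step 1: x=-0.002, v=-0.186, θ₁=-0.022, ω₁=0.184, θ₂=0.057, ω₂=0.082
apply F[1]=-10.000 → step 2: x=-0.007, v=-0.320, θ₁=-0.018, ω₁=0.302, θ₂=0.059, ω₂=0.132
apply F[2]=-10.000 → step 3: x=-0.015, v=-0.455, θ₁=-0.010, ω₁=0.424, θ₂=0.062, ω₂=0.179
apply F[3]=-10.000 → step 4: x=-0.026, v=-0.592, θ₁=-0.001, ω₁=0.553, θ₂=0.066, ω₂=0.222
apply F[4]=-10.000 → step 5: x=-0.039, v=-0.731, θ₁=0.012, ω₁=0.690, θ₂=0.071, ω₂=0.260
apply F[5]=-10.000 → step 6: x=-0.055, v=-0.873, θ₁=0.027, ω₁=0.837, θ₂=0.077, ω₂=0.292
apply F[6]=-10.000 → step 7: x=-0.074, v=-1.017, θ₁=0.045, ω₁=0.996, θ₂=0.083, ω₂=0.317
apply F[7]=-10.000 → step 8: x=-0.096, v=-1.164, θ₁=0.067, ω₁=1.169, θ₂=0.089, ω₂=0.333
apply F[8]=-10.000 → step 9: x=-0.120, v=-1.314, θ₁=0.092, ω₁=1.356, θ₂=0.096, ω₂=0.340
apply F[9]=-10.000 → step 10: x=-0.148, v=-1.467, θ₁=0.121, ω₁=1.559, θ₂=0.103, ω₂=0.337
apply F[10]=+5.051 → step 11: x=-0.177, v=-1.418, θ₁=0.152, ω₁=1.545, θ₂=0.109, ω₂=0.321
apply F[11]=+10.000 → step 12: x=-0.204, v=-1.309, θ₁=0.183, ω₁=1.478, θ₂=0.116, ω₂=0.291
apply F[12]=+10.000 → step 13: x=-0.229, v=-1.205, θ₁=0.212, ω₁=1.434, θ₂=0.121, ω₂=0.247
apply F[13]=+10.000 → step 14: x=-0.253, v=-1.106, θ₁=0.240, ω₁=1.411, θ₂=0.125, ω₂=0.189
apply F[14]=+10.000 → step 15: x=-0.274, v=-1.011, θ₁=0.268, ω₁=1.410, θ₂=0.128, ω₂=0.117
apply F[15]=+10.000 → step 16: x=-0.293, v=-0.921, θ₁=0.297, ω₁=1.429, θ₂=0.130, ω₂=0.033
apply F[16]=+10.000 → step 17: x=-0.311, v=-0.833, θ₁=0.326, ω₁=1.467, θ₂=0.130, ω₂=-0.064
apply F[17]=+10.000 → step 18: x=-0.326, v=-0.749, θ₁=0.355, ω₁=1.523, θ₂=0.127, ω₂=-0.174
apply F[18]=+10.000 → step 19: x=-0.341, v=-0.666, θ₁=0.387, ω₁=1.595, θ₂=0.123, ω₂=-0.295
apply F[19]=+10.000 → step 20: x=-0.353, v=-0.584, θ₁=0.419, ω₁=1.680, θ₂=0.116, ω₂=-0.425
Max |angle| over trajectory = 0.419 rad; bound = 0.458 → within bound.

Answer: yes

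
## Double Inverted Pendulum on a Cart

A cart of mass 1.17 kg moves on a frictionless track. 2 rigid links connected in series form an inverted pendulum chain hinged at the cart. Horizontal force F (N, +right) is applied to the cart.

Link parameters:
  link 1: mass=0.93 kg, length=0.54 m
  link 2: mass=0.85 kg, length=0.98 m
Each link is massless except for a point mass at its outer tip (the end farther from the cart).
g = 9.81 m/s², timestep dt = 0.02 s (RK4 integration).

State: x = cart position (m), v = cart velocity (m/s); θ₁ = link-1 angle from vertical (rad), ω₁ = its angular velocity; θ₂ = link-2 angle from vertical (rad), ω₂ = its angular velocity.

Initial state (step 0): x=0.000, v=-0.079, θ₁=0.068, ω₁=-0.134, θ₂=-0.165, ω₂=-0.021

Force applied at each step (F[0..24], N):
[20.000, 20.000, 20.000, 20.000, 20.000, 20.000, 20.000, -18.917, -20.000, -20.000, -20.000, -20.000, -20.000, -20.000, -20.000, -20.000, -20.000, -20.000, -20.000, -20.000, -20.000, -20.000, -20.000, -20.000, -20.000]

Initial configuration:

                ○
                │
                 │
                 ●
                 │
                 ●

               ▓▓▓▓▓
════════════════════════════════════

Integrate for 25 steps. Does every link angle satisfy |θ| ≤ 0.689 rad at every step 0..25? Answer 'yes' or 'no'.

Answer: no

Derivation:
apply F[0]=+20.000 → step 1: x=0.002, v=0.243, θ₁=0.060, ω₁=-0.627, θ₂=-0.166, ω₂=-0.113
apply F[1]=+20.000 → step 2: x=0.010, v=0.569, θ₁=0.043, ω₁=-1.141, θ₂=-0.169, ω₂=-0.196
apply F[2]=+20.000 → step 3: x=0.024, v=0.903, θ₁=0.015, ω₁=-1.690, θ₂=-0.174, ω₂=-0.265
apply F[3]=+20.000 → step 4: x=0.046, v=1.245, θ₁=-0.025, ω₁=-2.284, θ₂=-0.180, ω₂=-0.315
apply F[4]=+20.000 → step 5: x=0.074, v=1.595, θ₁=-0.077, ω₁=-2.925, θ₂=-0.187, ω₂=-0.342
apply F[5]=+20.000 → step 6: x=0.110, v=1.943, θ₁=-0.142, ω₁=-3.599, θ₂=-0.193, ω₂=-0.349
apply F[6]=+20.000 → step 7: x=0.152, v=2.274, θ₁=-0.221, ω₁=-4.268, θ₂=-0.200, ω₂=-0.349
apply F[7]=-18.917 → step 8: x=0.194, v=1.985, θ₁=-0.302, ω₁=-3.854, θ₂=-0.207, ω₂=-0.338
apply F[8]=-20.000 → step 9: x=0.231, v=1.708, θ₁=-0.376, ω₁=-3.519, θ₂=-0.214, ω₂=-0.306
apply F[9]=-20.000 → step 10: x=0.263, v=1.457, θ₁=-0.444, ω₁=-3.285, θ₂=-0.219, ω₂=-0.250
apply F[10]=-20.000 → step 11: x=0.290, v=1.226, θ₁=-0.508, ω₁=-3.137, θ₂=-0.224, ω₂=-0.171
apply F[11]=-20.000 → step 12: x=0.312, v=1.010, θ₁=-0.570, ω₁=-3.060, θ₂=-0.226, ω₂=-0.074
apply F[12]=-20.000 → step 13: x=0.330, v=0.804, θ₁=-0.630, ω₁=-3.042, θ₂=-0.227, ω₂=0.039
apply F[13]=-20.000 → step 14: x=0.344, v=0.605, θ₁=-0.692, ω₁=-3.071, θ₂=-0.224, ω₂=0.164
apply F[14]=-20.000 → step 15: x=0.354, v=0.407, θ₁=-0.754, ω₁=-3.138, θ₂=-0.220, ω₂=0.298
apply F[15]=-20.000 → step 16: x=0.361, v=0.208, θ₁=-0.817, ω₁=-3.236, θ₂=-0.213, ω₂=0.438
apply F[16]=-20.000 → step 17: x=0.363, v=0.006, θ₁=-0.883, ω₁=-3.358, θ₂=-0.202, ω₂=0.581
apply F[17]=-20.000 → step 18: x=0.361, v=-0.202, θ₁=-0.952, ω₁=-3.500, θ₂=-0.189, ω₂=0.724
apply F[18]=-20.000 → step 19: x=0.355, v=-0.419, θ₁=-1.023, ω₁=-3.658, θ₂=-0.173, ω₂=0.863
apply F[19]=-20.000 → step 20: x=0.344, v=-0.644, θ₁=-1.098, ω₁=-3.832, θ₂=-0.155, ω₂=0.996
apply F[20]=-20.000 → step 21: x=0.329, v=-0.881, θ₁=-1.177, ω₁=-4.020, θ₂=-0.134, ω₂=1.121
apply F[21]=-20.000 → step 22: x=0.309, v=-1.130, θ₁=-1.259, ω₁=-4.225, θ₂=-0.110, ω₂=1.234
apply F[22]=-20.000 → step 23: x=0.283, v=-1.393, θ₁=-1.346, ω₁=-4.450, θ₂=-0.084, ω₂=1.332
apply F[23]=-20.000 → step 24: x=0.253, v=-1.671, θ₁=-1.437, ω₁=-4.701, θ₂=-0.057, ω₂=1.412
apply F[24]=-20.000 → step 25: x=0.216, v=-1.968, θ₁=-1.534, ω₁=-4.987, θ₂=-0.028, ω₂=1.470
Max |angle| over trajectory = 1.534 rad; bound = 0.689 → exceeded.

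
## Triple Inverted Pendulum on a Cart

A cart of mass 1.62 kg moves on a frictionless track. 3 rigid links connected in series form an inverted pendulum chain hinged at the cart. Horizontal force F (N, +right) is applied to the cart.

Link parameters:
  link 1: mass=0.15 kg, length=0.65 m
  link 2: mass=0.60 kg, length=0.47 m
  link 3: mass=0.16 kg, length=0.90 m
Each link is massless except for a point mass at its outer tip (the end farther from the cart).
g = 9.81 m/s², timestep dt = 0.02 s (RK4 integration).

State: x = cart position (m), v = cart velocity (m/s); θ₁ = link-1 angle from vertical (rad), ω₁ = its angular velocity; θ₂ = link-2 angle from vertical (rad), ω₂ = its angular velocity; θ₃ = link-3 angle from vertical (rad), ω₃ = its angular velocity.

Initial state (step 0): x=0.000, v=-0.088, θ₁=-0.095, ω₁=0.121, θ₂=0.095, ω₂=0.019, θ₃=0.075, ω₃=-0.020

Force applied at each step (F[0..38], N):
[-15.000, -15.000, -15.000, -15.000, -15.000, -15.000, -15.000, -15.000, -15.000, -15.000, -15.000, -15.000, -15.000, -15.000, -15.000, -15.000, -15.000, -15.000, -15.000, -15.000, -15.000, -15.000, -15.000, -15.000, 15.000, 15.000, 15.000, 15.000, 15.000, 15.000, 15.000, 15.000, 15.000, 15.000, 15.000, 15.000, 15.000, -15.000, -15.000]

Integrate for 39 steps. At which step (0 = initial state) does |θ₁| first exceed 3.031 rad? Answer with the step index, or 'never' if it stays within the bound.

apply F[0]=-15.000 → step 1: x=-0.004, v=-0.264, θ₁=-0.093, ω₁=0.103, θ₂=0.100, ω₂=0.458, θ₃=0.075, ω₃=-0.025
apply F[1]=-15.000 → step 2: x=-0.011, v=-0.440, θ₁=-0.091, ω₁=0.086, θ₂=0.113, ω₂=0.901, θ₃=0.074, ω₃=-0.033
apply F[2]=-15.000 → step 3: x=-0.021, v=-0.617, θ₁=-0.089, ω₁=0.069, θ₂=0.136, ω₂=1.354, θ₃=0.073, ω₃=-0.044
apply F[3]=-15.000 → step 4: x=-0.035, v=-0.795, θ₁=-0.088, ω₁=0.054, θ₂=0.168, ω₂=1.817, θ₃=0.072, ω₃=-0.059
apply F[4]=-15.000 → step 5: x=-0.053, v=-0.973, θ₁=-0.087, ω₁=0.051, θ₂=0.209, ω₂=2.280, θ₃=0.071, ω₃=-0.079
apply F[5]=-15.000 → step 6: x=-0.074, v=-1.153, θ₁=-0.086, ω₁=0.072, θ₂=0.259, ω₂=2.730, θ₃=0.069, ω₃=-0.100
apply F[6]=-15.000 → step 7: x=-0.099, v=-1.334, θ₁=-0.084, ω₁=0.130, θ₂=0.318, ω₂=3.150, θ₃=0.067, ω₃=-0.121
apply F[7]=-15.000 → step 8: x=-0.128, v=-1.516, θ₁=-0.080, ω₁=0.239, θ₂=0.384, ω₂=3.527, θ₃=0.064, ω₃=-0.138
apply F[8]=-15.000 → step 9: x=-0.160, v=-1.699, θ₁=-0.074, ω₁=0.403, θ₂=0.458, ω₂=3.856, θ₃=0.061, ω₃=-0.150
apply F[9]=-15.000 → step 10: x=-0.196, v=-1.883, θ₁=-0.064, ω₁=0.627, θ₂=0.538, ω₂=4.136, θ₃=0.058, ω₃=-0.156
apply F[10]=-15.000 → step 11: x=-0.235, v=-2.067, θ₁=-0.049, ω₁=0.910, θ₂=0.623, ω₂=4.368, θ₃=0.055, ω₃=-0.153
apply F[11]=-15.000 → step 12: x=-0.278, v=-2.252, θ₁=-0.027, ω₁=1.252, θ₂=0.713, ω₂=4.551, θ₃=0.052, ω₃=-0.142
apply F[12]=-15.000 → step 13: x=-0.325, v=-2.437, θ₁=0.002, ω₁=1.651, θ₂=0.805, ω₂=4.681, θ₃=0.050, ω₃=-0.122
apply F[13]=-15.000 → step 14: x=-0.376, v=-2.622, θ₁=0.039, ω₁=2.105, θ₂=0.900, ω₂=4.752, θ₃=0.047, ω₃=-0.093
apply F[14]=-15.000 → step 15: x=-0.430, v=-2.807, θ₁=0.086, ω₁=2.612, θ₂=0.995, ω₂=4.749, θ₃=0.046, ω₃=-0.056
apply F[15]=-15.000 → step 16: x=-0.488, v=-2.992, θ₁=0.144, ω₁=3.166, θ₂=1.089, ω₂=4.652, θ₃=0.045, ω₃=-0.011
apply F[16]=-15.000 → step 17: x=-0.550, v=-3.175, θ₁=0.213, ω₁=3.764, θ₂=1.180, ω₂=4.438, θ₃=0.045, ω₃=0.041
apply F[17]=-15.000 → step 18: x=-0.615, v=-3.356, θ₁=0.295, ω₁=4.400, θ₂=1.265, ω₂=4.075, θ₃=0.047, ω₃=0.100
apply F[18]=-15.000 → step 19: x=-0.684, v=-3.531, θ₁=0.390, ω₁=5.074, θ₂=1.342, ω₂=3.525, θ₃=0.050, ω₃=0.167
apply F[19]=-15.000 → step 20: x=-0.756, v=-3.698, θ₁=0.498, ω₁=5.796, θ₂=1.405, ω₂=2.745, θ₃=0.054, ω₃=0.246
apply F[20]=-15.000 → step 21: x=-0.832, v=-3.851, θ₁=0.622, ω₁=6.601, θ₂=1.450, ω₂=1.668, θ₃=0.060, ω₃=0.349
apply F[21]=-15.000 → step 22: x=-0.910, v=-3.977, θ₁=0.763, ω₁=7.566, θ₂=1.469, ω₂=0.180, θ₃=0.068, ω₃=0.509
apply F[22]=-15.000 → step 23: x=-0.990, v=-4.043, θ₁=0.927, ω₁=8.854, θ₂=1.453, ω₂=-1.937, θ₃=0.081, ω₃=0.818
apply F[23]=-15.000 → step 24: x=-1.071, v=-3.944, θ₁=1.121, ω₁=10.602, θ₂=1.386, ω₂=-4.864, θ₃=0.103, ω₃=1.556
apply F[24]=+15.000 → step 25: x=-1.143, v=-3.278, θ₁=1.342, ω₁=11.192, θ₂=1.270, ω₂=-6.136, θ₃=0.146, ω₃=2.759
apply F[25]=+15.000 → step 26: x=-1.202, v=-2.670, θ₁=1.556, ω₁=10.079, θ₂=1.164, ω₂=-4.246, θ₃=0.212, ω₃=3.687
apply F[26]=+15.000 → step 27: x=-1.251, v=-2.268, θ₁=1.747, ω₁=9.111, θ₂=1.102, ω₂=-2.009, θ₃=0.290, ω₃=4.068
apply F[27]=+15.000 → step 28: x=-1.294, v=-1.955, θ₁=1.923, ω₁=8.582, θ₂=1.081, ω₂=-0.098, θ₃=0.373, ω₃=4.243
apply F[28]=+15.000 → step 29: x=-1.330, v=-1.676, θ₁=2.091, ω₁=8.291, θ₂=1.097, ω₂=1.675, θ₃=0.459, ω₃=4.349
apply F[29]=+15.000 → step 30: x=-1.361, v=-1.413, θ₁=2.255, ω₁=8.078, θ₂=1.148, ω₂=3.444, θ₃=0.547, ω₃=4.432
apply F[30]=+15.000 → step 31: x=-1.386, v=-1.161, θ₁=2.414, ω₁=7.808, θ₂=1.235, ω₂=5.259, θ₃=0.636, ω₃=4.516
apply F[31]=+15.000 → step 32: x=-1.407, v=-0.920, θ₁=2.566, ω₁=7.353, θ₂=1.359, ω₂=7.107, θ₃=0.728, ω₃=4.620
apply F[32]=+15.000 → step 33: x=-1.423, v=-0.690, θ₁=2.706, ω₁=6.586, θ₂=1.519, ω₂=8.948, θ₃=0.821, ω₃=4.766
apply F[33]=+15.000 → step 34: x=-1.435, v=-0.469, θ₁=2.827, ω₁=5.393, θ₂=1.717, ω₂=10.786, θ₃=0.919, ω₃=4.983
apply F[34]=+15.000 → step 35: x=-1.442, v=-0.254, θ₁=2.918, ω₁=3.647, θ₂=1.952, ω₂=12.785, θ₃=1.021, ω₃=5.325
apply F[35]=+15.000 → step 36: x=-1.445, v=-0.035, θ₁=2.967, ω₁=1.041, θ₂=2.233, ω₂=15.547, θ₃=1.133, ω₃=5.941
apply F[36]=+15.000 → step 37: x=-1.443, v=0.248, θ₁=2.948, ω₁=-3.431, θ₂=2.591, ω₂=21.007, θ₃=1.265, ω₃=7.656
apply F[37]=-15.000 → step 38: x=-1.436, v=0.535, θ₁=2.842, ω₁=-5.036, θ₂=3.057, ω₂=22.793, θ₃=1.474, ω₃=13.370
apply F[38]=-15.000 → step 39: x=-1.424, v=0.589, θ₁=2.798, ω₁=-0.000, θ₂=3.426, ω₂=14.744, θ₃=1.772, ω₃=15.752
max |θ₁| = 2.967 ≤ 3.031 over all 40 states.

Answer: never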